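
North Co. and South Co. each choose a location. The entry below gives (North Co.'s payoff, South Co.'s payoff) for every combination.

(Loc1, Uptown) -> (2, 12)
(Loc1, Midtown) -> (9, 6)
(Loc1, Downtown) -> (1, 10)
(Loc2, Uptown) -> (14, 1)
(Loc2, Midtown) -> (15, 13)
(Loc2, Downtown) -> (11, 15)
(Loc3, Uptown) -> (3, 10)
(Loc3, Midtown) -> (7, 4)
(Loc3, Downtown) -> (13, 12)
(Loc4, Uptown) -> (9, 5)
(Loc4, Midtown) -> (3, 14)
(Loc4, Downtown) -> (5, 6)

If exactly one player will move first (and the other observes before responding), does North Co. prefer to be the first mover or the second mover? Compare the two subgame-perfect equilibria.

If North Co. leads: South Co.'s best replies are Loc1→Uptown, Loc2→Downtown, Loc3→Downtown, Loc4→Midtown; North Co.'s induced payoffs 2, 11, 13, 3; outcome (Loc3, Downtown), payoffs (13, 12).
If South Co. leads: North Co.'s best replies are Uptown→Loc2, Midtown→Loc2, Downtown→Loc3; South Co.'s induced payoffs 1, 13, 12; outcome (Loc2, Midtown), payoffs (15, 13).
North Co. gets 13 moving first and 15 moving second, so North Co. prefers to move second.

second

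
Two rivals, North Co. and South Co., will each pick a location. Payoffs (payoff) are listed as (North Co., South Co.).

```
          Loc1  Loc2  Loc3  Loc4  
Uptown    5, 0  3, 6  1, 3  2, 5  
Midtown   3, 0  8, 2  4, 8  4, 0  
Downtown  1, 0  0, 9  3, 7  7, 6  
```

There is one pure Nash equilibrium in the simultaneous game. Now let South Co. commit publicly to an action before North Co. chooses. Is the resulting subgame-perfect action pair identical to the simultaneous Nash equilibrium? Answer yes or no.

yes

North Co. best-responds to each possible South Co. move:
- Loc1: BR = Uptown, leader payoff 0.
- Loc2: BR = Midtown, leader payoff 2.
- Loc3: BR = Midtown, leader payoff 8.
- Loc4: BR = Downtown, leader payoff 6.
Among 0, 2, 8, 6, the best is 8 at Loc3. Subgame-perfect outcome: (Midtown, Loc3) with payoffs (4, 8).
Now find the simultaneous Nash equilibrium.
North Co.'s best replies: Loc1→Uptown; Loc2→Midtown; Loc3→Midtown; Loc4→Downtown.
South Co.'s best replies: Uptown→Loc2; Midtown→Loc3; Downtown→Loc2.
Only (Midtown, Loc3) has each player best-responding; Nash payoffs (4, 8).
Sequential outcome (Midtown, Loc3) coincides with the Nash profile (Midtown, Loc3).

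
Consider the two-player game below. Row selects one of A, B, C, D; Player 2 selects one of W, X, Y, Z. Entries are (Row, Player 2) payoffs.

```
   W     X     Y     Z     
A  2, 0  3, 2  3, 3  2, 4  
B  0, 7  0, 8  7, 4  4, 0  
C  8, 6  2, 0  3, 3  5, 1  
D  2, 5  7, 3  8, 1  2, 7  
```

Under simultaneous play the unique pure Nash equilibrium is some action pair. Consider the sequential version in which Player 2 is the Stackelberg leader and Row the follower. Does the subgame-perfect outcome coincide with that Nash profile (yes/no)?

Solve by backward induction (Player 2 leads).
- W → Row plays C (best of 2, 0, 8, 2); Player 2 gets 6.
- X → Row plays D (best of 3, 0, 2, 7); Player 2 gets 3.
- Y → Row plays D (best of 3, 7, 3, 8); Player 2 gets 1.
- Z → Row plays C (best of 2, 4, 5, 2); Player 2 gets 1.
Player 2's induced payoffs are 6, 3, 1, 1, so Player 2 commits to W. Subgame-perfect outcome: (C, W) with payoffs (8, 6).
For the simultaneous game, intersect best replies.
Row's best replies: W→C; X→D; Y→D; Z→C.
Player 2's best replies: A→Z; B→X; C→W; D→Z.
The unique mutual best reply is (C, W), giving (8, 6).
Sequential outcome (C, W) coincides with the Nash profile (C, W).

yes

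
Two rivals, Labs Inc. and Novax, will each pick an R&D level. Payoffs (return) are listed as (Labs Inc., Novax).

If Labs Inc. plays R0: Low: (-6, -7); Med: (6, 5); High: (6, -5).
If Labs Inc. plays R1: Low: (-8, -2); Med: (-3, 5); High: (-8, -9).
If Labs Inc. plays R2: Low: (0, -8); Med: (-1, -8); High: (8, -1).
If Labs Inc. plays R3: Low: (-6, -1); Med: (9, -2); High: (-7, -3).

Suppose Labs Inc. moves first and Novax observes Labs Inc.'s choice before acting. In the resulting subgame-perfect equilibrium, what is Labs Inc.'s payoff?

8

Solve by backward induction (Labs Inc. leads).
- R0 → Novax plays Med (best of -7, 5, -5); Labs Inc. gets 6.
- R1 → Novax plays Med (best of -2, 5, -9); Labs Inc. gets -3.
- R2 → Novax plays High (best of -8, -8, -1); Labs Inc. gets 8.
- R3 → Novax plays Low (best of -1, -2, -3); Labs Inc. gets -6.
Among 6, -3, 8, -6, the best is 8 at R2. Subgame-perfect outcome: (R2, High) with payoffs (8, -1).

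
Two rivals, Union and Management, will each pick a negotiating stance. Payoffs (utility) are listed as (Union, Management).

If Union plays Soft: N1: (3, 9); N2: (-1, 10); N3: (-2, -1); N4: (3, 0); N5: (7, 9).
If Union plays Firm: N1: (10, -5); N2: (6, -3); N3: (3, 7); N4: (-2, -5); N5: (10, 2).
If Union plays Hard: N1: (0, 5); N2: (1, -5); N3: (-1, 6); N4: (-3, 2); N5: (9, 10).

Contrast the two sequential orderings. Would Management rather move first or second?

If Union leads: Management's best replies are Soft→N2, Firm→N3, Hard→N5; Union's induced payoffs -1, 3, 9; outcome (Hard, N5), payoffs (9, 10).
If Management leads: Union's best replies are N1→Firm, N2→Firm, N3→Firm, N4→Soft, N5→Firm; Management's induced payoffs -5, -3, 7, 0, 2; outcome (Firm, N3), payoffs (3, 7).
Management gets 7 moving first and 10 moving second, so Management prefers to move second.

second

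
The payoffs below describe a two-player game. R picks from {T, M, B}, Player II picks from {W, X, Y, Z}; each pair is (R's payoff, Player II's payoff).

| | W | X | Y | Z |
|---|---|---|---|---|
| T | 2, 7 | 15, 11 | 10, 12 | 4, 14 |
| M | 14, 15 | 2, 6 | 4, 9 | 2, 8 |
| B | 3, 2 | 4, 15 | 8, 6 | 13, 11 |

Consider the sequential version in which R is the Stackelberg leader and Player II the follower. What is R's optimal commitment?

Work backward from Player II's decision.
- T: Player II compares 7, 11, 12, 14 and picks Z; R would get 4.
- M: Player II compares 15, 6, 9, 8 and picks W; R would get 14.
- B: Player II compares 2, 15, 6, 11 and picks X; R would get 4.
R's induced payoffs are 4, 14, 4, so R commits to M. Subgame-perfect outcome: (M, W) with payoffs (14, 15).

M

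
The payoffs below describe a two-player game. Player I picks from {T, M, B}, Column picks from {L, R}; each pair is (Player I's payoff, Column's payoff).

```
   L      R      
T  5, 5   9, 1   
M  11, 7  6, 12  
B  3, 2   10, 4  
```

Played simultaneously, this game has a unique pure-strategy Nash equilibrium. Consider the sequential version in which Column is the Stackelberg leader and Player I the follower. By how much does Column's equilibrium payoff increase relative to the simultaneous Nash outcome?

3

Player I best-responds to each possible Column move:
- L: BR = M, leader payoff 7.
- R: BR = B, leader payoff 4.
Column's induced payoffs are 7, 4, so Column commits to L. Subgame-perfect outcome: (M, L) with payoffs (11, 7).
For the simultaneous game, intersect best replies.
Player I's best replies: L→M; R→B.
Column's best replies: T→L; M→R; B→R.
The unique mutual best reply is (B, R), giving (10, 4).
Column's commitment gain: 7 − 4 = 3.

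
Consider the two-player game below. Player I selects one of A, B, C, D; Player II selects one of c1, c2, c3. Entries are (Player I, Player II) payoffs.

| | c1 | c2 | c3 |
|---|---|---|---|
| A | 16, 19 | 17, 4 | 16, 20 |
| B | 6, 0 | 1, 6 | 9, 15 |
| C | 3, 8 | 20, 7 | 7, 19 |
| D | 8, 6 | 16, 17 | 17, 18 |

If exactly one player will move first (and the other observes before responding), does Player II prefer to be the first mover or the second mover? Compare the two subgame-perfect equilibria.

If Player I leads: Player II's best replies are A→c3, B→c3, C→c3, D→c3; Player I's induced payoffs 16, 9, 7, 17; outcome (D, c3), payoffs (17, 18).
If Player II leads: Player I's best replies are c1→A, c2→C, c3→D; Player II's induced payoffs 19, 7, 18; outcome (A, c1), payoffs (16, 19).
Player II gets 19 moving first and 18 moving second, so Player II prefers to move first.

first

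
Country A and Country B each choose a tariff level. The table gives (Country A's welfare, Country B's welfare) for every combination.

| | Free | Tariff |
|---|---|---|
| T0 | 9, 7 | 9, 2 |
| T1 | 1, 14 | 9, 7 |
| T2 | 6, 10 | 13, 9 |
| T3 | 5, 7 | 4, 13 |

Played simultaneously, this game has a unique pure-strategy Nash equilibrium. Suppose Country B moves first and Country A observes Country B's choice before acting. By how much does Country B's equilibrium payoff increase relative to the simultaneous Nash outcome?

Country A best-responds to each possible Country B move:
- Free: Country A compares 9, 1, 6, 5 and picks T0; Country B would get 7.
- Tariff: Country A compares 9, 9, 13, 4 and picks T2; Country B would get 9.
Country B's induced payoffs are 7, 9, so Country B commits to Tariff. Subgame-perfect outcome: (T2, Tariff) with payoffs (13, 9).
Now find the simultaneous Nash equilibrium.
Country A's best replies: Free→T0; Tariff→T2.
Country B's best replies: T0→Free; T1→Free; T2→Free; T3→Tariff.
The unique mutual best reply is (T0, Free), giving (9, 7).
Country B's commitment gain: 9 − 7 = 2.

2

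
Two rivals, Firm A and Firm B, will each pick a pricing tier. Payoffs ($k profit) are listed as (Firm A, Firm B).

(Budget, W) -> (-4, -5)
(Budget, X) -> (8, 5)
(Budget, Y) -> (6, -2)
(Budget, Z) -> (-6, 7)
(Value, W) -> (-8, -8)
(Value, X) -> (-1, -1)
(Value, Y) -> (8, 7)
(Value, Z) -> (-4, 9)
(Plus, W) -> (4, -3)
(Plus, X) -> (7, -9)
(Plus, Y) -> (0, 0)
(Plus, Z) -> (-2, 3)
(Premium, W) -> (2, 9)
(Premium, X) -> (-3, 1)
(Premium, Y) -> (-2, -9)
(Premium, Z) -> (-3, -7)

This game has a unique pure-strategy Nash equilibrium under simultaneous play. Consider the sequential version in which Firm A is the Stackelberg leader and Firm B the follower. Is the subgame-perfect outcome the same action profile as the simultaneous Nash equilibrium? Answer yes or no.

no

Solve by backward induction (Firm A leads).
- Budget: BR = Z, leader payoff -6.
- Value: BR = Z, leader payoff -4.
- Plus: BR = Z, leader payoff -2.
- Premium: BR = W, leader payoff 2.
Firm A's induced payoffs are -6, -4, -2, 2, so Firm A commits to Premium. Subgame-perfect outcome: (Premium, W) with payoffs (2, 9).
For the simultaneous game, intersect best replies.
Firm A's best replies: W→Plus; X→Budget; Y→Value; Z→Plus.
Firm B's best replies: Budget→Z; Value→Z; Plus→Z; Premium→W.
The unique mutual best reply is (Plus, Z), giving (-2, 3).
Sequential outcome (Premium, W) differs from the Nash profile (Plus, Z).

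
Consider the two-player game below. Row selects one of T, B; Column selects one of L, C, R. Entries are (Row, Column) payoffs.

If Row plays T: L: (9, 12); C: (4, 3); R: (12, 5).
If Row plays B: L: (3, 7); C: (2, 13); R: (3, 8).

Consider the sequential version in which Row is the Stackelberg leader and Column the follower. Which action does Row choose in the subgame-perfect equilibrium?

T

Work backward from Column's decision.
- T → Column plays L (best of 12, 3, 5); Row gets 9.
- B → Column plays C (best of 7, 13, 8); Row gets 2.
Maximizing over 9, 2, Row chooses T. Subgame-perfect outcome: (T, L) with payoffs (9, 12).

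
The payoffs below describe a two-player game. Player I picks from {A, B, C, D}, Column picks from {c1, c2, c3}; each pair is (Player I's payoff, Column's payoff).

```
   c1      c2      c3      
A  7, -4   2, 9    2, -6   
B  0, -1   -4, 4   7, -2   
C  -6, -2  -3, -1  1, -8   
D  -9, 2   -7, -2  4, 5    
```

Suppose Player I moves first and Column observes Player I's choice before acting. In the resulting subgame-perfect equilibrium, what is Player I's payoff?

Column best-responds to each possible Player I move:
- A → Column plays c2 (best of -4, 9, -6); Player I gets 2.
- B → Column plays c2 (best of -1, 4, -2); Player I gets -4.
- C → Column plays c2 (best of -2, -1, -8); Player I gets -3.
- D → Column plays c3 (best of 2, -2, 5); Player I gets 4.
Among 2, -4, -3, 4, the best is 4 at D. Subgame-perfect outcome: (D, c3) with payoffs (4, 5).

4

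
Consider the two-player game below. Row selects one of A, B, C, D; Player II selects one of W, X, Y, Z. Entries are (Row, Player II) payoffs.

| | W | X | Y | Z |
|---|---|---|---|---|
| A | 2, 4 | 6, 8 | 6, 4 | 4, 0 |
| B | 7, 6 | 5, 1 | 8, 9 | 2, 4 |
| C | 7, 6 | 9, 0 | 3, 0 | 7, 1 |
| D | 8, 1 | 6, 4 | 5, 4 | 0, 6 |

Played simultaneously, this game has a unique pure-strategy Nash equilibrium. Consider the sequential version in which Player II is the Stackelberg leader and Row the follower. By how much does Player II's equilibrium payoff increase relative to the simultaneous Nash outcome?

Solve by backward induction (Player II leads).
- W → Row plays D (best of 2, 7, 7, 8); Player II gets 1.
- X → Row plays C (best of 6, 5, 9, 6); Player II gets 0.
- Y → Row plays B (best of 6, 8, 3, 5); Player II gets 9.
- Z → Row plays C (best of 4, 2, 7, 0); Player II gets 1.
Player II's induced payoffs are 1, 0, 9, 1, so Player II commits to Y. Subgame-perfect outcome: (B, Y) with payoffs (8, 9).
Under simultaneous play:
Row's best replies: W→D; X→C; Y→B; Z→C.
Player II's best replies: A→X; B→Y; C→W; D→Z.
Only (B, Y) has each player best-responding; Nash payoffs (8, 9).
Player II's commitment gain: 9 − 9 = 0.

0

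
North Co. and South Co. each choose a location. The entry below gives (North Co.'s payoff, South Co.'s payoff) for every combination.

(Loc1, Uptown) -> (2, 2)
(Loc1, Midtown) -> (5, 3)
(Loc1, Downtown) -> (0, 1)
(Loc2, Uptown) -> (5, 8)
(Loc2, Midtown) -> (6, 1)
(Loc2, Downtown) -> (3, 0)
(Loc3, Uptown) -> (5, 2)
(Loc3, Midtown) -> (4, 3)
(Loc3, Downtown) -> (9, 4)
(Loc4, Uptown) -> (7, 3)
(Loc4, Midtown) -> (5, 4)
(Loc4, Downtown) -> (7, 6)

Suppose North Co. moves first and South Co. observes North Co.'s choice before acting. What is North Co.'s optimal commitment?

Work backward from South Co.'s decision.
- Loc1: South Co. compares 2, 3, 1 and picks Midtown; North Co. would get 5.
- Loc2: South Co. compares 8, 1, 0 and picks Uptown; North Co. would get 5.
- Loc3: South Co. compares 2, 3, 4 and picks Downtown; North Co. would get 9.
- Loc4: South Co. compares 3, 4, 6 and picks Downtown; North Co. would get 7.
Maximizing over 5, 5, 9, 7, North Co. chooses Loc3. Subgame-perfect outcome: (Loc3, Downtown) with payoffs (9, 4).

Loc3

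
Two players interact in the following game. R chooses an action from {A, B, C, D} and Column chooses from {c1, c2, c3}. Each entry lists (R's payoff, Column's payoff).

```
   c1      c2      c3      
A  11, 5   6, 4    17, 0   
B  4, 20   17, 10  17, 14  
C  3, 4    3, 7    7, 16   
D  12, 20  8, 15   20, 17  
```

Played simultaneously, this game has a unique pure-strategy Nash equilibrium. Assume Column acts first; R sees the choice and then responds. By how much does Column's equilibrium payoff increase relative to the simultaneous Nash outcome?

0

Work backward from R's decision.
- c1: BR = D, leader payoff 20.
- c2: BR = B, leader payoff 10.
- c3: BR = D, leader payoff 17.
Maximizing over 20, 10, 17, Column chooses c1. Subgame-perfect outcome: (D, c1) with payoffs (12, 20).
Under simultaneous play:
R's best replies: c1→D; c2→B; c3→D.
Column's best replies: A→c1; B→c1; C→c3; D→c1.
The unique mutual best reply is (D, c1), giving (12, 20).
Column's commitment gain: 20 − 20 = 0.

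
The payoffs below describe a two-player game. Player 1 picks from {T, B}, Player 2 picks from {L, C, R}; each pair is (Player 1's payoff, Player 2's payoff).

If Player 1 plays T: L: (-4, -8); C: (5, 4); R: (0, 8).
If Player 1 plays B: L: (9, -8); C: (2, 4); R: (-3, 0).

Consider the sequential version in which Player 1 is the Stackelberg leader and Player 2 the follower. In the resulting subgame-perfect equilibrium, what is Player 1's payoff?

Solve by backward induction (Player 1 leads).
- T → Player 2 plays R (best of -8, 4, 8); Player 1 gets 0.
- B → Player 2 plays C (best of -8, 4, 0); Player 1 gets 2.
Player 1's induced payoffs are 0, 2, so Player 1 commits to B. Subgame-perfect outcome: (B, C) with payoffs (2, 4).

2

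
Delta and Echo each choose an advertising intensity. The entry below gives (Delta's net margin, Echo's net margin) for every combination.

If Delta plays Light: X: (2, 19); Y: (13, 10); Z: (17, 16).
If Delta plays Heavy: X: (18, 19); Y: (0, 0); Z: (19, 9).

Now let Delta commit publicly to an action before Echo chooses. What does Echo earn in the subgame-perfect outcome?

Solve by backward induction (Delta leads).
- Light → Echo plays X (best of 19, 10, 16); Delta gets 2.
- Heavy → Echo plays X (best of 19, 0, 9); Delta gets 18.
Delta's induced payoffs are 2, 18, so Delta commits to Heavy. Subgame-perfect outcome: (Heavy, X) with payoffs (18, 19).

19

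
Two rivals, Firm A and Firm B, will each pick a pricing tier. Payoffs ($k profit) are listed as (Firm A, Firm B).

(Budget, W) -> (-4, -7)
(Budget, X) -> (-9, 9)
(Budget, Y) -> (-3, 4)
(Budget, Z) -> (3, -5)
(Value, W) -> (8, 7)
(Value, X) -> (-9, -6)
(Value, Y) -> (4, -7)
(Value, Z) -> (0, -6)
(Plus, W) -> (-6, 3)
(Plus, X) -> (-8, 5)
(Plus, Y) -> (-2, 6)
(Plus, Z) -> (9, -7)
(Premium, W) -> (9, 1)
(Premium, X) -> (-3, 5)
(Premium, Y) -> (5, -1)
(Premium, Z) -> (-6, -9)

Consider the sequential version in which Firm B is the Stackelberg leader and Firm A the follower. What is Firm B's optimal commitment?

X

Firm A best-responds to each possible Firm B move:
- W: Firm A compares -4, 8, -6, 9 and picks Premium; Firm B would get 1.
- X: Firm A compares -9, -9, -8, -3 and picks Premium; Firm B would get 5.
- Y: Firm A compares -3, 4, -2, 5 and picks Premium; Firm B would get -1.
- Z: Firm A compares 3, 0, 9, -6 and picks Plus; Firm B would get -7.
Firm B's induced payoffs are 1, 5, -1, -7, so Firm B commits to X. Subgame-perfect outcome: (Premium, X) with payoffs (-3, 5).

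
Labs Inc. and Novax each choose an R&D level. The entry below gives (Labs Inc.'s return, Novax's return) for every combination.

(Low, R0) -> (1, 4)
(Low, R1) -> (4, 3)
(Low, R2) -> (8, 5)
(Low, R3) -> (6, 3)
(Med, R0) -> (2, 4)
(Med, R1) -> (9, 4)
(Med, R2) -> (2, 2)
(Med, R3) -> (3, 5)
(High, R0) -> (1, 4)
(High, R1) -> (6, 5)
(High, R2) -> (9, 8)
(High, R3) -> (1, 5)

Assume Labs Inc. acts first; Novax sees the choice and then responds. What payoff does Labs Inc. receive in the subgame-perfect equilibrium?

9

Solve by backward induction (Labs Inc. leads).
- Low: BR = R2, leader payoff 8.
- Med: BR = R3, leader payoff 3.
- High: BR = R2, leader payoff 9.
Among 8, 3, 9, the best is 9 at High. Subgame-perfect outcome: (High, R2) with payoffs (9, 8).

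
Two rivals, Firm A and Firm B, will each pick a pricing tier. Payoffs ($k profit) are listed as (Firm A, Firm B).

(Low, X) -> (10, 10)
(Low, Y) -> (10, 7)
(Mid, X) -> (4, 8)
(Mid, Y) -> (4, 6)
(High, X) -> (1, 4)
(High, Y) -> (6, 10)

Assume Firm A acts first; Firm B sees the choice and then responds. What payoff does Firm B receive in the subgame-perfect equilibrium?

Backward induction with Firm A moving first.
- Low → Firm B plays X (best of 10, 7); Firm A gets 10.
- Mid → Firm B plays X (best of 8, 6); Firm A gets 4.
- High → Firm B plays Y (best of 4, 10); Firm A gets 6.
Among 10, 4, 6, the best is 10 at Low. Subgame-perfect outcome: (Low, X) with payoffs (10, 10).

10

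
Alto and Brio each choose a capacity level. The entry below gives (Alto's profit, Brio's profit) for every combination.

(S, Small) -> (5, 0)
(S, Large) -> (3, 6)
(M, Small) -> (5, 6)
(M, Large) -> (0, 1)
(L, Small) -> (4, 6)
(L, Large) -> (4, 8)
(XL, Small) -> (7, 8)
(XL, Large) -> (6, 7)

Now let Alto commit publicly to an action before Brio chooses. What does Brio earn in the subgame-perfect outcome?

8

Backward induction with Alto moving first.
- S: BR = Large, leader payoff 3.
- M: BR = Small, leader payoff 5.
- L: BR = Large, leader payoff 4.
- XL: BR = Small, leader payoff 7.
Among 3, 5, 4, 7, the best is 7 at XL. Subgame-perfect outcome: (XL, Small) with payoffs (7, 8).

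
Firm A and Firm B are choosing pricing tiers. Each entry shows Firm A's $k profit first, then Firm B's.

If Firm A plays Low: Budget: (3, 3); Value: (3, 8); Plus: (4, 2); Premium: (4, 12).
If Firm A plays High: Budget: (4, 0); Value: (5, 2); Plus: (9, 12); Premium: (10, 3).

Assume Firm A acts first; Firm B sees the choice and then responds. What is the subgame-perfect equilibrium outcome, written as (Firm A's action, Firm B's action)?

Work backward from Firm B's decision.
- Low: BR = Premium, leader payoff 4.
- High: BR = Plus, leader payoff 9.
Among 4, 9, the best is 9 at High. Subgame-perfect outcome: (High, Plus) with payoffs (9, 12).

(High, Plus)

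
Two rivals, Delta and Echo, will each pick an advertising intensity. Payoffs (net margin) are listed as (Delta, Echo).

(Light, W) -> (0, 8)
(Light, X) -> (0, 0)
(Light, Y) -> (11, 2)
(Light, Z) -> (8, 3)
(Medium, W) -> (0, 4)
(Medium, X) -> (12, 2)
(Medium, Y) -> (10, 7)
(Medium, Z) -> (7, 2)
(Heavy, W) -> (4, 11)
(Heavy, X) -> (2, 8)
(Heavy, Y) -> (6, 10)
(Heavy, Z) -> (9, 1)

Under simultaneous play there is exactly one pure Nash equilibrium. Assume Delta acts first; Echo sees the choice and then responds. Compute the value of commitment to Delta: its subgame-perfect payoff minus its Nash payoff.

6

Echo best-responds to each possible Delta move:
- Light: BR = W, leader payoff 0.
- Medium: BR = Y, leader payoff 10.
- Heavy: BR = W, leader payoff 4.
Among 0, 10, 4, the best is 10 at Medium. Subgame-perfect outcome: (Medium, Y) with payoffs (10, 7).
Now find the simultaneous Nash equilibrium.
Delta's best replies: W→Heavy; X→Medium; Y→Light; Z→Heavy.
Echo's best replies: Light→W; Medium→Y; Heavy→W.
Only (Heavy, W) has each player best-responding; Nash payoffs (4, 11).
Delta's commitment gain: 10 − 4 = 6.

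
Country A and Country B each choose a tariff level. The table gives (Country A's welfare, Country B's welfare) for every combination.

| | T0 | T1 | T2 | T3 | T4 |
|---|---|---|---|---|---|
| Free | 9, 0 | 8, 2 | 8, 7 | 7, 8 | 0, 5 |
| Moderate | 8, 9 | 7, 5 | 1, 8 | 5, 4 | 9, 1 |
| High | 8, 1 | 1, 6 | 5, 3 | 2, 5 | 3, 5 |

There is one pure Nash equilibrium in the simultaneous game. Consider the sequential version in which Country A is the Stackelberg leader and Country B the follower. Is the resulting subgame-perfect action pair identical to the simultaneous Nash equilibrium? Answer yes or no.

Backward induction with Country A moving first.
- Free → Country B plays T3 (best of 0, 2, 7, 8, 5); Country A gets 7.
- Moderate → Country B plays T0 (best of 9, 5, 8, 4, 1); Country A gets 8.
- High → Country B plays T1 (best of 1, 6, 3, 5, 5); Country A gets 1.
Country A's induced payoffs are 7, 8, 1, so Country A commits to Moderate. Subgame-perfect outcome: (Moderate, T0) with payoffs (8, 9).
Now find the simultaneous Nash equilibrium.
Country A's best replies: T0→Free; T1→Free; T2→Free; T3→Free; T4→Moderate.
Country B's best replies: Free→T3; Moderate→T0; High→T1.
Only (Free, T3) has each player best-responding; Nash payoffs (7, 8).
Sequential outcome (Moderate, T0) differs from the Nash profile (Free, T3).

no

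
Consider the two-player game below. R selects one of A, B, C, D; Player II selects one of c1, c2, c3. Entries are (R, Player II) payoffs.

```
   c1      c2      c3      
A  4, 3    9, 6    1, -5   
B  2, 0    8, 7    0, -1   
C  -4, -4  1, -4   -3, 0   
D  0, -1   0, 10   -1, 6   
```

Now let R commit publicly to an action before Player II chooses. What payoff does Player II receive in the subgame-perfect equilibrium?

6

Backward induction with R moving first.
- A → Player II plays c2 (best of 3, 6, -5); R gets 9.
- B → Player II plays c2 (best of 0, 7, -1); R gets 8.
- C → Player II plays c3 (best of -4, -4, 0); R gets -3.
- D → Player II plays c2 (best of -1, 10, 6); R gets 0.
Maximizing over 9, 8, -3, 0, R chooses A. Subgame-perfect outcome: (A, c2) with payoffs (9, 6).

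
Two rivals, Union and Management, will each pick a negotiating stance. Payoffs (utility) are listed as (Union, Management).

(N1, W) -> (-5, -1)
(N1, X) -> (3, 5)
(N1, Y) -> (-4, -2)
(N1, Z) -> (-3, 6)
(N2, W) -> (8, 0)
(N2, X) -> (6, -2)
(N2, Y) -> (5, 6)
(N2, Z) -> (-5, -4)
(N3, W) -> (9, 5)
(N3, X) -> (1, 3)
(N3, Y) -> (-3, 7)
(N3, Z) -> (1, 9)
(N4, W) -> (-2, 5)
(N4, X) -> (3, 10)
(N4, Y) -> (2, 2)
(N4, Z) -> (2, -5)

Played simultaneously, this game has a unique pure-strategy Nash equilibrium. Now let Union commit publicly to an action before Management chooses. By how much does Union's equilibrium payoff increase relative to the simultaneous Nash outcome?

Management best-responds to each possible Union move:
- N1: Management compares -1, 5, -2, 6 and picks Z; Union would get -3.
- N2: Management compares 0, -2, 6, -4 and picks Y; Union would get 5.
- N3: Management compares 5, 3, 7, 9 and picks Z; Union would get 1.
- N4: Management compares 5, 10, 2, -5 and picks X; Union would get 3.
Maximizing over -3, 5, 1, 3, Union chooses N2. Subgame-perfect outcome: (N2, Y) with payoffs (5, 6).
Under simultaneous play:
Union's best replies: W→N3; X→N2; Y→N2; Z→N4.
Management's best replies: N1→Z; N2→Y; N3→Z; N4→X.
Only (N2, Y) has each player best-responding; Nash payoffs (5, 6).
Union's commitment gain: 5 − 5 = 0.

0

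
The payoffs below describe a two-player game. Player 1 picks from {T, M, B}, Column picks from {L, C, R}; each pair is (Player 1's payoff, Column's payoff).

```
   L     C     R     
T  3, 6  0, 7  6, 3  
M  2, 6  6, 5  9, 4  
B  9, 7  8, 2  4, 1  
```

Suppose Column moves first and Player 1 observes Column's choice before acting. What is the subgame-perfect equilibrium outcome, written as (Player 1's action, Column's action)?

Backward induction with Column moving first.
- L: Player 1 compares 3, 2, 9 and picks B; Column would get 7.
- C: Player 1 compares 0, 6, 8 and picks B; Column would get 2.
- R: Player 1 compares 6, 9, 4 and picks M; Column would get 4.
Column's induced payoffs are 7, 2, 4, so Column commits to L. Subgame-perfect outcome: (B, L) with payoffs (9, 7).

(B, L)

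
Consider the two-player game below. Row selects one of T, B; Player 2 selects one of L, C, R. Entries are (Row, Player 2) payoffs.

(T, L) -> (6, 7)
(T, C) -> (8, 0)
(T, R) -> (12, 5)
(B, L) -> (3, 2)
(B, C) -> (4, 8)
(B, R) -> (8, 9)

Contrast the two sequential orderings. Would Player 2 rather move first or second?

second

If Row leads: Player 2's best replies are T→L, B→R; Row's induced payoffs 6, 8; outcome (B, R), payoffs (8, 9).
If Player 2 leads: Row's best replies are L→T, C→T, R→T; Player 2's induced payoffs 7, 0, 5; outcome (T, L), payoffs (6, 7).
Player 2 gets 7 moving first and 9 moving second, so Player 2 prefers to move second.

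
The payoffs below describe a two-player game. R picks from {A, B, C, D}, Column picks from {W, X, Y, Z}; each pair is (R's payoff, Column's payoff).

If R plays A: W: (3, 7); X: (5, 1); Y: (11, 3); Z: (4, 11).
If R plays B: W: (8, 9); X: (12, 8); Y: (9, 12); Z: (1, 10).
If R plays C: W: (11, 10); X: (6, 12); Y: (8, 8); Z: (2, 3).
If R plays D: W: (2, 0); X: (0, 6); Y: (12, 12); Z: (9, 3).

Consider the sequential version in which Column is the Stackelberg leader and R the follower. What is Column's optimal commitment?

Y

Backward induction with Column moving first.
- W: R compares 3, 8, 11, 2 and picks C; Column would get 10.
- X: R compares 5, 12, 6, 0 and picks B; Column would get 8.
- Y: R compares 11, 9, 8, 12 and picks D; Column would get 12.
- Z: R compares 4, 1, 2, 9 and picks D; Column would get 3.
Maximizing over 10, 8, 12, 3, Column chooses Y. Subgame-perfect outcome: (D, Y) with payoffs (12, 12).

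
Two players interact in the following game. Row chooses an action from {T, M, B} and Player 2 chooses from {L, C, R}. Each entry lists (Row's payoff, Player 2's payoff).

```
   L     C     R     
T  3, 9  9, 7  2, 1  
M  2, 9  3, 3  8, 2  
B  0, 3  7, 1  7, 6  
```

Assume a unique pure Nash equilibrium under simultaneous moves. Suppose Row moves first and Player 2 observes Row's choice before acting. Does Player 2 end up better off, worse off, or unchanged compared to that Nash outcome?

Work backward from Player 2's decision.
- T: BR = L, leader payoff 3.
- M: BR = L, leader payoff 2.
- B: BR = R, leader payoff 7.
Row's induced payoffs are 3, 2, 7, so Row commits to B. Subgame-perfect outcome: (B, R) with payoffs (7, 6).
For the simultaneous game, intersect best replies.
Row's best replies: L→T; C→T; R→M.
Player 2's best replies: T→L; M→L; B→R.
Only (T, L) has each player best-responding; Nash payoffs (3, 9).
Player 2 earns 6 sequentially versus 9 at the Nash outcome: worse off.

worse off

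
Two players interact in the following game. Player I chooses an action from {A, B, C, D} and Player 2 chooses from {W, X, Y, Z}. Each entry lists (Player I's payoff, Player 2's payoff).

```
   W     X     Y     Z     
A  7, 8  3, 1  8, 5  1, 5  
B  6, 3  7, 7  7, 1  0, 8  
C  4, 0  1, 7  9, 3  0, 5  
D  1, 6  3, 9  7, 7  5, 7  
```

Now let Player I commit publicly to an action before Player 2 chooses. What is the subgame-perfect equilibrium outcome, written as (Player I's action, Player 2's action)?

Work backward from Player 2's decision.
- A: Player 2 compares 8, 1, 5, 5 and picks W; Player I would get 7.
- B: Player 2 compares 3, 7, 1, 8 and picks Z; Player I would get 0.
- C: Player 2 compares 0, 7, 3, 5 and picks X; Player I would get 1.
- D: Player 2 compares 6, 9, 7, 7 and picks X; Player I would get 3.
Among 7, 0, 1, 3, the best is 7 at A. Subgame-perfect outcome: (A, W) with payoffs (7, 8).

(A, W)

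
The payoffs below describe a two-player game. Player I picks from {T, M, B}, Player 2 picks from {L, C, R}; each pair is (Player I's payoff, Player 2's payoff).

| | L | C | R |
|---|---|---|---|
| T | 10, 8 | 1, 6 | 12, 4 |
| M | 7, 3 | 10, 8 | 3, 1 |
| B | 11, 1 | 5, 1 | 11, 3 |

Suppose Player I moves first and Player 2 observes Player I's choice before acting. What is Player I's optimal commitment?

Player 2 best-responds to each possible Player I move:
- T → Player 2 plays L (best of 8, 6, 4); Player I gets 10.
- M → Player 2 plays C (best of 3, 8, 1); Player I gets 10.
- B → Player 2 plays R (best of 1, 1, 3); Player I gets 11.
Player I's induced payoffs are 10, 10, 11, so Player I commits to B. Subgame-perfect outcome: (B, R) with payoffs (11, 3).

B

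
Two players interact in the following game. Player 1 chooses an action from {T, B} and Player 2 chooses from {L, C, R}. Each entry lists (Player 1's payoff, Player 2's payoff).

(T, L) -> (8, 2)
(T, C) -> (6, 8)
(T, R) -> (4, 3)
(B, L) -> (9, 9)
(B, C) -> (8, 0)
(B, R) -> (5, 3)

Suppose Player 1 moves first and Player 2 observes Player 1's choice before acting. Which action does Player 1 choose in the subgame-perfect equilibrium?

B

Player 2 best-responds to each possible Player 1 move:
- T → Player 2 plays C (best of 2, 8, 3); Player 1 gets 6.
- B → Player 2 plays L (best of 9, 0, 3); Player 1 gets 9.
Player 1's induced payoffs are 6, 9, so Player 1 commits to B. Subgame-perfect outcome: (B, L) with payoffs (9, 9).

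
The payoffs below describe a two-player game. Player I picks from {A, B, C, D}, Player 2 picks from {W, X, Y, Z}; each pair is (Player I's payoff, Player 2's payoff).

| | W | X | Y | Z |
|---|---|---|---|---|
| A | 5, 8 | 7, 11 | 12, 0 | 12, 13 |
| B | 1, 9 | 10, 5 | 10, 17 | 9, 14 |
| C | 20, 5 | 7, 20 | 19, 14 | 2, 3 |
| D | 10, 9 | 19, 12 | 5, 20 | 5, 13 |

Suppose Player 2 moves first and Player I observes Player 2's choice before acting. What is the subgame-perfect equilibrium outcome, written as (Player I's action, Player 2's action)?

(C, Y)

Solve by backward induction (Player 2 leads).
- W: BR = C, leader payoff 5.
- X: BR = D, leader payoff 12.
- Y: BR = C, leader payoff 14.
- Z: BR = A, leader payoff 13.
Maximizing over 5, 12, 14, 13, Player 2 chooses Y. Subgame-perfect outcome: (C, Y) with payoffs (19, 14).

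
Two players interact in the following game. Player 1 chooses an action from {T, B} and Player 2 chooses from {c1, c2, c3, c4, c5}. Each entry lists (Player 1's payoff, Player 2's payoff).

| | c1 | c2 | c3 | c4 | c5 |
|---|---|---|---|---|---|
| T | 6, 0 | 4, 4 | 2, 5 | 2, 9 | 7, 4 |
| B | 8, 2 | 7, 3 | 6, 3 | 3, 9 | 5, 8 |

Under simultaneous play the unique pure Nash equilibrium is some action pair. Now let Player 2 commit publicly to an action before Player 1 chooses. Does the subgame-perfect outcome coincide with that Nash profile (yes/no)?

yes

Solve by backward induction (Player 2 leads).
- c1: Player 1 compares 6, 8 and picks B; Player 2 would get 2.
- c2: Player 1 compares 4, 7 and picks B; Player 2 would get 3.
- c3: Player 1 compares 2, 6 and picks B; Player 2 would get 3.
- c4: Player 1 compares 2, 3 and picks B; Player 2 would get 9.
- c5: Player 1 compares 7, 5 and picks T; Player 2 would get 4.
Maximizing over 2, 3, 3, 9, 4, Player 2 chooses c4. Subgame-perfect outcome: (B, c4) with payoffs (3, 9).
For the simultaneous game, intersect best replies.
Player 1's best replies: c1→B; c2→B; c3→B; c4→B; c5→T.
Player 2's best replies: T→c4; B→c4.
The unique mutual best reply is (B, c4), giving (3, 9).
Sequential outcome (B, c4) coincides with the Nash profile (B, c4).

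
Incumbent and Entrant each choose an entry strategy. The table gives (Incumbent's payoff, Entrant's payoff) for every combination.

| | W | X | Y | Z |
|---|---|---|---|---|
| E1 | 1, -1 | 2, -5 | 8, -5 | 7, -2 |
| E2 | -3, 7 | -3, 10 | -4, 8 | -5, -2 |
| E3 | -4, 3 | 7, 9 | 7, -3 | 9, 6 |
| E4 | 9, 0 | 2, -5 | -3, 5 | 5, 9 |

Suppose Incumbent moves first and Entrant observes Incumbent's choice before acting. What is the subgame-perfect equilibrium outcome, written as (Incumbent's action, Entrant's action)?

Backward induction with Incumbent moving first.
- E1: Entrant compares -1, -5, -5, -2 and picks W; Incumbent would get 1.
- E2: Entrant compares 7, 10, 8, -2 and picks X; Incumbent would get -3.
- E3: Entrant compares 3, 9, -3, 6 and picks X; Incumbent would get 7.
- E4: Entrant compares 0, -5, 5, 9 and picks Z; Incumbent would get 5.
Incumbent's induced payoffs are 1, -3, 7, 5, so Incumbent commits to E3. Subgame-perfect outcome: (E3, X) with payoffs (7, 9).

(E3, X)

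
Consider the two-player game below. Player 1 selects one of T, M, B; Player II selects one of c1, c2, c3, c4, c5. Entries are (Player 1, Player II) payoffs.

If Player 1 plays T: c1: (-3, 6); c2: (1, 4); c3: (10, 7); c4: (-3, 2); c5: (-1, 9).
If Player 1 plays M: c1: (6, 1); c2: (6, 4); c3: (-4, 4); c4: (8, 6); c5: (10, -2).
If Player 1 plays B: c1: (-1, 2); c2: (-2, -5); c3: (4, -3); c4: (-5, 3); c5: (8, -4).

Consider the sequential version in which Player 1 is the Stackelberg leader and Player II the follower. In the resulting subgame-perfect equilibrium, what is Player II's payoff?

6

Player II best-responds to each possible Player 1 move:
- T: BR = c5, leader payoff -1.
- M: BR = c4, leader payoff 8.
- B: BR = c4, leader payoff -5.
Maximizing over -1, 8, -5, Player 1 chooses M. Subgame-perfect outcome: (M, c4) with payoffs (8, 6).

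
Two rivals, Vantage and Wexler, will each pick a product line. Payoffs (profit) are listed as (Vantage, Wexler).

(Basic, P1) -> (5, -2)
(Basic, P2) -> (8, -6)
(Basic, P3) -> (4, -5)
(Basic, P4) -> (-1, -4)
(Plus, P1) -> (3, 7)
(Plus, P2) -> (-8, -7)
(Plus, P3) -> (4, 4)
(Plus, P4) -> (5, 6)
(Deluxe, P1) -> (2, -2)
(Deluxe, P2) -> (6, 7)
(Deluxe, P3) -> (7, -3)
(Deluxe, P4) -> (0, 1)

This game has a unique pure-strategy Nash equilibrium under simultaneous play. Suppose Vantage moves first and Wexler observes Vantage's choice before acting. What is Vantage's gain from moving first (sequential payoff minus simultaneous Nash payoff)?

1

Wexler best-responds to each possible Vantage move:
- Basic: Wexler compares -2, -6, -5, -4 and picks P1; Vantage would get 5.
- Plus: Wexler compares 7, -7, 4, 6 and picks P1; Vantage would get 3.
- Deluxe: Wexler compares -2, 7, -3, 1 and picks P2; Vantage would get 6.
Maximizing over 5, 3, 6, Vantage chooses Deluxe. Subgame-perfect outcome: (Deluxe, P2) with payoffs (6, 7).
Under simultaneous play:
Vantage's best replies: P1→Basic; P2→Basic; P3→Deluxe; P4→Plus.
Wexler's best replies: Basic→P1; Plus→P1; Deluxe→P2.
Only (Basic, P1) has each player best-responding; Nash payoffs (5, -2).
Vantage's commitment gain: 6 − 5 = 1.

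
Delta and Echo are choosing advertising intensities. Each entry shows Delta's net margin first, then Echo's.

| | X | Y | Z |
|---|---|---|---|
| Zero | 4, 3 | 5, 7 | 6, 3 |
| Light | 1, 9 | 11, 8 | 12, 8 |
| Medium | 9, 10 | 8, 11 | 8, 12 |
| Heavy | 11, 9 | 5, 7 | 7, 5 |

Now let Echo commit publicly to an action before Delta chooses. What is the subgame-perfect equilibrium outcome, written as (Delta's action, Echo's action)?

(Heavy, X)

Delta best-responds to each possible Echo move:
- X: Delta compares 4, 1, 9, 11 and picks Heavy; Echo would get 9.
- Y: Delta compares 5, 11, 8, 5 and picks Light; Echo would get 8.
- Z: Delta compares 6, 12, 8, 7 and picks Light; Echo would get 8.
Echo's induced payoffs are 9, 8, 8, so Echo commits to X. Subgame-perfect outcome: (Heavy, X) with payoffs (11, 9).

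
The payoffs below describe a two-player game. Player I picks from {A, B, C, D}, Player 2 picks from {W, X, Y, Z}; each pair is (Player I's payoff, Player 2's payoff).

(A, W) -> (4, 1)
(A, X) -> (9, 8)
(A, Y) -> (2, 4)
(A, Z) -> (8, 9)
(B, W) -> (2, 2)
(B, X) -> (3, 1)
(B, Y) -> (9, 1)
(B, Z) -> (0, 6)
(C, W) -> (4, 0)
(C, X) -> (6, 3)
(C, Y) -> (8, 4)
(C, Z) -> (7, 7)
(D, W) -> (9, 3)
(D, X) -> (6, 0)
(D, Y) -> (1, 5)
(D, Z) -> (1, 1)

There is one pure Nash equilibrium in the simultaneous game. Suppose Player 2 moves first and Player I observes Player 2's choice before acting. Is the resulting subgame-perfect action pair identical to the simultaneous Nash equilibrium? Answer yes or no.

Backward induction with Player 2 moving first.
- W: BR = D, leader payoff 3.
- X: BR = A, leader payoff 8.
- Y: BR = B, leader payoff 1.
- Z: BR = A, leader payoff 9.
Player 2's induced payoffs are 3, 8, 1, 9, so Player 2 commits to Z. Subgame-perfect outcome: (A, Z) with payoffs (8, 9).
Under simultaneous play:
Player I's best replies: W→D; X→A; Y→B; Z→A.
Player 2's best replies: A→Z; B→Z; C→Z; D→Y.
The unique mutual best reply is (A, Z), giving (8, 9).
Sequential outcome (A, Z) coincides with the Nash profile (A, Z).

yes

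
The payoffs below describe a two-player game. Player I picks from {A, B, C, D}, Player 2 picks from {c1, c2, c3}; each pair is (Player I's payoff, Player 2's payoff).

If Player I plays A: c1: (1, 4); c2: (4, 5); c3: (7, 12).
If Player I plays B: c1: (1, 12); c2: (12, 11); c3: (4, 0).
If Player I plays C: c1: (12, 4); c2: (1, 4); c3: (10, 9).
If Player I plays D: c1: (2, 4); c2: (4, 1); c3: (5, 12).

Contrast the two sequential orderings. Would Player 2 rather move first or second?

If Player I leads: Player 2's best replies are A→c3, B→c1, C→c3, D→c3; Player I's induced payoffs 7, 1, 10, 5; outcome (C, c3), payoffs (10, 9).
If Player 2 leads: Player I's best replies are c1→C, c2→B, c3→C; Player 2's induced payoffs 4, 11, 9; outcome (B, c2), payoffs (12, 11).
Player 2 gets 11 moving first and 9 moving second, so Player 2 prefers to move first.

first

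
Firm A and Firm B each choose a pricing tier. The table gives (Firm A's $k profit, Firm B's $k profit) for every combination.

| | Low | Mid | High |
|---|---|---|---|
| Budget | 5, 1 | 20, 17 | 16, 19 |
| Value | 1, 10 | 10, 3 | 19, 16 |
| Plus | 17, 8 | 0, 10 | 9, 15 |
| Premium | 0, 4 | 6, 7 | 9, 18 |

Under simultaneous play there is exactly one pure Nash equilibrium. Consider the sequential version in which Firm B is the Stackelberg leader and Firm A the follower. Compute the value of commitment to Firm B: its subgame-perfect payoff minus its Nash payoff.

1

Work backward from Firm A's decision.
- Low → Firm A plays Plus (best of 5, 1, 17, 0); Firm B gets 8.
- Mid → Firm A plays Budget (best of 20, 10, 0, 6); Firm B gets 17.
- High → Firm A plays Value (best of 16, 19, 9, 9); Firm B gets 16.
Maximizing over 8, 17, 16, Firm B chooses Mid. Subgame-perfect outcome: (Budget, Mid) with payoffs (20, 17).
Under simultaneous play:
Firm A's best replies: Low→Plus; Mid→Budget; High→Value.
Firm B's best replies: Budget→High; Value→High; Plus→High; Premium→High.
The unique mutual best reply is (Value, High), giving (19, 16).
Firm B's commitment gain: 17 − 16 = 1.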